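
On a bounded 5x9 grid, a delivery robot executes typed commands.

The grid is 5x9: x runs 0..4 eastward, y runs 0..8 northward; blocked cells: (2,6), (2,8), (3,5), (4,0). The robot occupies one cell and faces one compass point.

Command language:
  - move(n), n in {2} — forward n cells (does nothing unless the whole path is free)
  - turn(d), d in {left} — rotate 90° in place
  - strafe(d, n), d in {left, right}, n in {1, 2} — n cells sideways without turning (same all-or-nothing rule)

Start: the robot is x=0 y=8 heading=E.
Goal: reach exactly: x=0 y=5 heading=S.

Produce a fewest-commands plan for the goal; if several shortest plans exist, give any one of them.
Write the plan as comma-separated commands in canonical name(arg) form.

strafe(right, 2), turn(left), turn(left), strafe(left, 1), turn(left)

begin: x=0 y=8 heading=E
[1] after strafe(right, 2): x=0 y=6 heading=E
[2] after turn(left): x=0 y=6 heading=N
[3] after turn(left): x=0 y=6 heading=W
[4] after strafe(left, 1): x=0 y=5 heading=W
[5] after turn(left): x=0 y=5 heading=S
shorter routes all fall short; 5 is best.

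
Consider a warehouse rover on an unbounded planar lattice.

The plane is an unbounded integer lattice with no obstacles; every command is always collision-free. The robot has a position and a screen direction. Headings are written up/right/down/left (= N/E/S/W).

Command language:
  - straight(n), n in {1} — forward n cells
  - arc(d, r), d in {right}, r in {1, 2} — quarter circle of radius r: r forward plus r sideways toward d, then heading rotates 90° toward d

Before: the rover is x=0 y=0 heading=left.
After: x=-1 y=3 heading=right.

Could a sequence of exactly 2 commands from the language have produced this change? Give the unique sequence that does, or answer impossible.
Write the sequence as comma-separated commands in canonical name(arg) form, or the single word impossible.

key: order matters: swapping arc(right, 2) and arc(right, 1) lands elsewhere
initial: x=0 y=0 heading=left
1. arc(right, 2) → x=-2 y=2 heading=up
2. arc(right, 1) → x=-1 y=3 heading=right
no rival 2-sequence matches.

arc(right, 2), arc(right, 1)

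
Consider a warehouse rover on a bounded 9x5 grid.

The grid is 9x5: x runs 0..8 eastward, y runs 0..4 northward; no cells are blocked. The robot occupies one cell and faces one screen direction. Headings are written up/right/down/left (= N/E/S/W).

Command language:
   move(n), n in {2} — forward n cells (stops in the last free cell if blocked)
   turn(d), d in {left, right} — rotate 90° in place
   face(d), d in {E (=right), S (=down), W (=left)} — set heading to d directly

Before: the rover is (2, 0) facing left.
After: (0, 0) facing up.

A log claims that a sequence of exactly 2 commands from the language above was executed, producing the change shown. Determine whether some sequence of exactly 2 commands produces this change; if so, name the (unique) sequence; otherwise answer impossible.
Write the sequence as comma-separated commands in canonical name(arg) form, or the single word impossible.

move(2), turn(right)

key: cell and facing (now N) both changed — the 2 commands mix motion and turning
initial: (2, 0) facing left
step 1 (move(2)): (0, 0) facing left
step 2 (turn(right)): (0, 0) facing up
no rival 2-sequence matches.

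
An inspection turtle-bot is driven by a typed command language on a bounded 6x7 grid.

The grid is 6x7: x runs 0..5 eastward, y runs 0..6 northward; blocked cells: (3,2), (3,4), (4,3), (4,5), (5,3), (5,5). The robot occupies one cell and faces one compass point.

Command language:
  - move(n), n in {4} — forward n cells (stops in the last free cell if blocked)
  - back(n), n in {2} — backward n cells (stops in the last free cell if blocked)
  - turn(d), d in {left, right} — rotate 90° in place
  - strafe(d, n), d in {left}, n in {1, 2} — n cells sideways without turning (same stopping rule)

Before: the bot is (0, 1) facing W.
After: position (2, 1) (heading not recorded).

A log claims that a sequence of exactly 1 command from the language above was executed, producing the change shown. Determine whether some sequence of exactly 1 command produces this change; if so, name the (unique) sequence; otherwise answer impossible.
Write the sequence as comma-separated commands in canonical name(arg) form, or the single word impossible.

begin: (0, 1) facing W
step 1 (back(2)): (2, 1) facing W
no other 1-command option fits: unique.

back(2)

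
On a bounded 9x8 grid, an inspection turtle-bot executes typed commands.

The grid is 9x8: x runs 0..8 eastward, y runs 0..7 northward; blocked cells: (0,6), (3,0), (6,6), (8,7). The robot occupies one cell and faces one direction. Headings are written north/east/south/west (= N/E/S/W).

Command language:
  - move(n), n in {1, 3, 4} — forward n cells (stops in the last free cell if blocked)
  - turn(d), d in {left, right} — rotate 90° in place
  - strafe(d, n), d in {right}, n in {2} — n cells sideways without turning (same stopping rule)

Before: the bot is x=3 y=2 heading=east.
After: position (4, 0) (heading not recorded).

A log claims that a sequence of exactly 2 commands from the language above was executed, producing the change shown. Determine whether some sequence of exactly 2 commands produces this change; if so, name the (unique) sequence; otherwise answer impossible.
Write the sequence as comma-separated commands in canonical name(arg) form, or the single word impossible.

move(1), strafe(right, 2)

key: running strafe(right, 2) before move(1) would end elsewhere — order is forced
start: x=3 y=2 heading=east
[1] after move(1): x=4 y=2 heading=east
[2] after strafe(right, 2): x=4 y=0 heading=east
no rival 2-sequence matches.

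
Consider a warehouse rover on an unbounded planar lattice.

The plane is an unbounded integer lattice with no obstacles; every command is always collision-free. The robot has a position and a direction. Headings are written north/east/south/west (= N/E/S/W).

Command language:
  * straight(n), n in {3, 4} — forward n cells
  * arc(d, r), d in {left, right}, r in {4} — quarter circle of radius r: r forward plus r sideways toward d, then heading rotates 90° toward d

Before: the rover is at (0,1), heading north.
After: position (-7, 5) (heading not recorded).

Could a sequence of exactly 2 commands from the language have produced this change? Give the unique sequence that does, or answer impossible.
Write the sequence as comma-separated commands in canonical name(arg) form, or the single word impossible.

arc(left, 4), straight(3)

key: order matters: swapping arc(left, 4) and straight(3) lands elsewhere
begin: at (0,1), heading north
[1] after arc(left, 4): at (-4,5), heading west
[2] after straight(3): at (-7,5), heading west
uniquely the one of 16 2-step routes that fits.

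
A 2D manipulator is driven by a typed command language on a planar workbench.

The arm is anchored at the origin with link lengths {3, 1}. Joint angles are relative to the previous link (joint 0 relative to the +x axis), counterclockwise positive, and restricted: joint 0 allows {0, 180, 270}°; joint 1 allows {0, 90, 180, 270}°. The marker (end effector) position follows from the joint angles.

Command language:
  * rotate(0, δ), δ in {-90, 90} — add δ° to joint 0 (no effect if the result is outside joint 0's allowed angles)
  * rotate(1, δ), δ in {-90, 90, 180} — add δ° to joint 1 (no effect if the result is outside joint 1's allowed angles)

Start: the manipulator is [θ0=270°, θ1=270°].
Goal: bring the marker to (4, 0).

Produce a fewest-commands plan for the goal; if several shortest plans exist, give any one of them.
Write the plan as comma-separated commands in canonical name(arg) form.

start: [θ0=270°, θ1=270°]
[1] after rotate(1, 90): [θ0=270°, θ1=0°]
[2] after rotate(0, 90): [θ0=0°, θ1=0°]
minimal: 2 command(s), checked below 2.

rotate(1, 90), rotate(0, 90)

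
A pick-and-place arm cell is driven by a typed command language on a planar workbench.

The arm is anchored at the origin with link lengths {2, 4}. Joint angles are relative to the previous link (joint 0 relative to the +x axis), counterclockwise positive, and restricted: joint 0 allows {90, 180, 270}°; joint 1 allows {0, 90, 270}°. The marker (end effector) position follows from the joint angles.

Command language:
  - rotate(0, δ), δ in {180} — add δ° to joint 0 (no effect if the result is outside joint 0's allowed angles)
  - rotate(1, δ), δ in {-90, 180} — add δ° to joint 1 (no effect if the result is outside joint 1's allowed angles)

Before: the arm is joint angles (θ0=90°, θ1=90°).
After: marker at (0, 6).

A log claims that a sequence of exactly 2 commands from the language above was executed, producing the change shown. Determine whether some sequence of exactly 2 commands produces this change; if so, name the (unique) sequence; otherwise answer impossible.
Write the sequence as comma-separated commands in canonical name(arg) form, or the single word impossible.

rotate(1, -90), rotate(1, 180)

key: order matters: swapping rotate(1, -90) and rotate(1, 180) lands elsewhere
from: joint angles (θ0=90°, θ1=90°)
[1] after rotate(1, -90): joint angles (θ0=90°, θ1=0°)
[2] after rotate(1, 180): joint angles (θ0=90°, θ1=0°)
uniquely the one of 9 2-step routes that fits.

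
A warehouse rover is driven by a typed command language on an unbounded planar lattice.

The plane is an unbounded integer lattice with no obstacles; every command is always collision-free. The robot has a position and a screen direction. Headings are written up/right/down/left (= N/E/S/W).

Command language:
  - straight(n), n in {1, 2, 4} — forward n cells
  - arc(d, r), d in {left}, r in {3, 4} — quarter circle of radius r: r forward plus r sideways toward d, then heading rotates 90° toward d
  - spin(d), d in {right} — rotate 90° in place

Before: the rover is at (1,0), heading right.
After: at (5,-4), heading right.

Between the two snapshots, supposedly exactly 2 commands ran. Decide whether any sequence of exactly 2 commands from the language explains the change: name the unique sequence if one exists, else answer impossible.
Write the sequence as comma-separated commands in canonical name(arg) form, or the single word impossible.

key: order matters: swapping spin(right) and arc(left, 4) lands elsewhere
t0: at (1,0), heading right
[1] after spin(right): at (1,0), heading down
[2] after arc(left, 4): at (5,-4), heading right
no rival 2-sequence matches.

spin(right), arc(left, 4)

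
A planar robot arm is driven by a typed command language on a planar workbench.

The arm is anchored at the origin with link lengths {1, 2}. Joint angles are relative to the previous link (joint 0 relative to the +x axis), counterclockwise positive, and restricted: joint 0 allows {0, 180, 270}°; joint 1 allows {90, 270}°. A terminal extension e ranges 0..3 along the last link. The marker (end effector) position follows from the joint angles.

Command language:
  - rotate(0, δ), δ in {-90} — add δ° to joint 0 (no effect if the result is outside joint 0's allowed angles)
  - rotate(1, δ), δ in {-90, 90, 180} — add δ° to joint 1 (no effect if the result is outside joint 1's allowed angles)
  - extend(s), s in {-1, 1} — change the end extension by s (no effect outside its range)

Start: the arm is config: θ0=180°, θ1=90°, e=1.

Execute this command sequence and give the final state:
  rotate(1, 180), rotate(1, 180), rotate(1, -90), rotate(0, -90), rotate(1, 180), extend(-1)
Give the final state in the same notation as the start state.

config: θ0=180°, θ1=270°, e=0

begin: config: θ0=180°, θ1=90°, e=1
step 1 (rotate(1, 180)): config: θ0=180°, θ1=270°, e=1
step 2 (rotate(1, 180)): config: θ0=180°, θ1=90°, e=1
step 3 (rotate(1, -90)): config: θ0=180°, θ1=90°, e=1
step 4 (rotate(0, -90)): config: θ0=180°, θ1=90°, e=1
step 5 (rotate(1, 180)): config: θ0=180°, θ1=270°, e=1
step 6 (extend(-1)): config: θ0=180°, θ1=270°, e=0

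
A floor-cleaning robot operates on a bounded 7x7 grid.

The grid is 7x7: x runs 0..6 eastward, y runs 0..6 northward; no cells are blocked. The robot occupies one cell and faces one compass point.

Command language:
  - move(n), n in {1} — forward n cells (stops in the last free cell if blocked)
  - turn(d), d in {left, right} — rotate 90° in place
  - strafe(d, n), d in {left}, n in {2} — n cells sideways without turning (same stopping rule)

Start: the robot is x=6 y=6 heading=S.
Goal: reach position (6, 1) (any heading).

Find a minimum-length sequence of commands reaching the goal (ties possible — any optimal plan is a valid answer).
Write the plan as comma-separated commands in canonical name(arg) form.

move(1), turn(right), strafe(left, 2), strafe(left, 2)

start: x=6 y=6 heading=S
1. move(1) → x=6 y=5 heading=S
2. turn(right) → x=6 y=5 heading=W
3. strafe(left, 2) → x=6 y=3 heading=W
4. strafe(left, 2) → x=6 y=1 heading=W
shorter routes all fall short; 4 is best.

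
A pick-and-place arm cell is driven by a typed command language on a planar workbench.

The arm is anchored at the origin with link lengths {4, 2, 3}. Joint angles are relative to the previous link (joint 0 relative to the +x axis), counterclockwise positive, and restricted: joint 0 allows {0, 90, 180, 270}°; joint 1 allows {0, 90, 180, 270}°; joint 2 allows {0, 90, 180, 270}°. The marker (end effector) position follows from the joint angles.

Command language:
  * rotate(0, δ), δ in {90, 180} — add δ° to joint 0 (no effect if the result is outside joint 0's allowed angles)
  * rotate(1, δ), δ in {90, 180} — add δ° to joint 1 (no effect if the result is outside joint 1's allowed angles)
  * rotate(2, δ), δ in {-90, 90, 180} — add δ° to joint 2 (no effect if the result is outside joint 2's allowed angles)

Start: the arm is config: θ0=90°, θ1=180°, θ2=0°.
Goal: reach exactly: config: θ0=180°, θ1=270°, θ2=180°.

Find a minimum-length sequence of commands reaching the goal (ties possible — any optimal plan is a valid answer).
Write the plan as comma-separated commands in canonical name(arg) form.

t0: config: θ0=90°, θ1=180°, θ2=0°
1. rotate(2, 180) → config: θ0=90°, θ1=180°, θ2=180°
2. rotate(1, 90) → config: θ0=90°, θ1=270°, θ2=180°
3. rotate(0, 90) → config: θ0=180°, θ1=270°, θ2=180°
no 2-step plan works, so 3 is optimal.

rotate(2, 180), rotate(1, 90), rotate(0, 90)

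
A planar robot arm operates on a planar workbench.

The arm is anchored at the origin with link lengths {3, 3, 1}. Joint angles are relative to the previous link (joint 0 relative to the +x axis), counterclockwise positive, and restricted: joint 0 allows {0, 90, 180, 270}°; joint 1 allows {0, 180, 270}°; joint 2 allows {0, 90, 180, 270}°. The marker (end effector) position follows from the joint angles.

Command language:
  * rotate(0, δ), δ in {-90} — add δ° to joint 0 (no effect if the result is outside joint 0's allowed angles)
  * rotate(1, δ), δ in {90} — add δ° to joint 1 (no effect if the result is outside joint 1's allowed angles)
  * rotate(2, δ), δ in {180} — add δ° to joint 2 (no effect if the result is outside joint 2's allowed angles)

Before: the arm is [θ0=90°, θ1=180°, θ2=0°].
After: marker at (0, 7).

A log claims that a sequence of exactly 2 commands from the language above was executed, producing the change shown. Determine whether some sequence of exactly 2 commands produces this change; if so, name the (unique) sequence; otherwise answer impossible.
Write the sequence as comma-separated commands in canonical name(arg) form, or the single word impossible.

rotate(1, 90), rotate(1, 90)

initial: [θ0=90°, θ1=180°, θ2=0°]
t=1 rotate(1, 90) ⇒ [θ0=90°, θ1=270°, θ2=0°]
t=2 rotate(1, 90) ⇒ [θ0=90°, θ1=0°, θ2=0°]
no other 2-command option fits: unique.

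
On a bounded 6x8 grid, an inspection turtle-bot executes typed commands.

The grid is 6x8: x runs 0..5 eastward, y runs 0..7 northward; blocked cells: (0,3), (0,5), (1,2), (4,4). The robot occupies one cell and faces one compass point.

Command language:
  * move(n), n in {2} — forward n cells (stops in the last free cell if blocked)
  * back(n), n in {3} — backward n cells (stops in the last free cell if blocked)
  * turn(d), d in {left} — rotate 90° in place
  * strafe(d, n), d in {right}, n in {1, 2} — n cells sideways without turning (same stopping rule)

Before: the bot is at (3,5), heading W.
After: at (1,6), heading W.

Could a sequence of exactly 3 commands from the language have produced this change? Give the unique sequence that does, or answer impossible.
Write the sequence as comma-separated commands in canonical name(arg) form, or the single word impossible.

move(2), move(2), strafe(right, 1)

key: running strafe(right, 1) before move(2) would end elsewhere — order is forced
from: at (3,5), heading W
step 1 (move(2)): at (1,5), heading W
step 2 (move(2)): at (1,5), heading W
step 3 (strafe(right, 1)): at (1,6), heading W
uniquely the one of 125 3-step routes that fits.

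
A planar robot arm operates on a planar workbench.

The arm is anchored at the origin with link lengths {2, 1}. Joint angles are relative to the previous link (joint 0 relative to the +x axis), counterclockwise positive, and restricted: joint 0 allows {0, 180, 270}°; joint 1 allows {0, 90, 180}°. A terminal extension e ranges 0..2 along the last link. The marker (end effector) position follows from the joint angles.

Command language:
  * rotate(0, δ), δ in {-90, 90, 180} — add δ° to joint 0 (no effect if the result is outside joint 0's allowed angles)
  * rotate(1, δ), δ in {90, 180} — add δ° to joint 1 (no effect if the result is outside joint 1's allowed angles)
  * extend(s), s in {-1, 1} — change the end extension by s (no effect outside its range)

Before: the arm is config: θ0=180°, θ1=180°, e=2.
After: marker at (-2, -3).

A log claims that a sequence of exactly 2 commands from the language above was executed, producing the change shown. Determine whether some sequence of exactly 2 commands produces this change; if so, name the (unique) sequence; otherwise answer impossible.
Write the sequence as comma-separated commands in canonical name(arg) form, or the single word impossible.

rotate(1, 180), rotate(1, 90)

key: running rotate(1, 90) before rotate(1, 180) would end elsewhere — order is forced
initial: config: θ0=180°, θ1=180°, e=2
[1] after rotate(1, 180): config: θ0=180°, θ1=0°, e=2
[2] after rotate(1, 90): config: θ0=180°, θ1=90°, e=2
all 49 alternatives checked — unique.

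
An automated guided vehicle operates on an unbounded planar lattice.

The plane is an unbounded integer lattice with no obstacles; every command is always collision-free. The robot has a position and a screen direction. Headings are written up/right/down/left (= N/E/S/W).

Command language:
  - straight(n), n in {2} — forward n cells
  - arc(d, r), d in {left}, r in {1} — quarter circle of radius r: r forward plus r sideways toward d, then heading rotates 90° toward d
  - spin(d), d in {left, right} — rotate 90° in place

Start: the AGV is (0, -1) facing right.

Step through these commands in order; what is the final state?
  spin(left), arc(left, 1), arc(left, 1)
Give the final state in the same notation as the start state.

begin: (0, -1) facing right
t=1 spin(left) ⇒ (0, -1) facing up
t=2 arc(left, 1) ⇒ (-1, 0) facing left
t=3 arc(left, 1) ⇒ (-2, -1) facing down

(-2, -1) facing down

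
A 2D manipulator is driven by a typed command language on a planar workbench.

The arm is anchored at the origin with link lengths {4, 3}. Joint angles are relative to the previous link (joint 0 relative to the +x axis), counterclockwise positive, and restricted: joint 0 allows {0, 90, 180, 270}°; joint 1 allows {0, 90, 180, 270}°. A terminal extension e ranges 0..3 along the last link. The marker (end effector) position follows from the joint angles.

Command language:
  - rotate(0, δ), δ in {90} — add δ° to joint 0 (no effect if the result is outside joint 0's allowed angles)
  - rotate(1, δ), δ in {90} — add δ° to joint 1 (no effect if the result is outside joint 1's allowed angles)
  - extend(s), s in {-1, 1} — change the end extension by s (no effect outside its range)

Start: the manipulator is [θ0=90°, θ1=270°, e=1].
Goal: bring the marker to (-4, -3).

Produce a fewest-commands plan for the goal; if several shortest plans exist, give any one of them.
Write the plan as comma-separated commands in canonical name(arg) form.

rotate(0, 90), rotate(1, 90), rotate(1, 90), extend(-1)

from: [θ0=90°, θ1=270°, e=1]
t=1 rotate(0, 90) ⇒ [θ0=180°, θ1=270°, e=1]
t=2 rotate(1, 90) ⇒ [θ0=180°, θ1=0°, e=1]
t=3 rotate(1, 90) ⇒ [θ0=180°, θ1=90°, e=1]
t=4 extend(-1) ⇒ [θ0=180°, θ1=90°, e=0]
minimal: 4 command(s), checked below 4.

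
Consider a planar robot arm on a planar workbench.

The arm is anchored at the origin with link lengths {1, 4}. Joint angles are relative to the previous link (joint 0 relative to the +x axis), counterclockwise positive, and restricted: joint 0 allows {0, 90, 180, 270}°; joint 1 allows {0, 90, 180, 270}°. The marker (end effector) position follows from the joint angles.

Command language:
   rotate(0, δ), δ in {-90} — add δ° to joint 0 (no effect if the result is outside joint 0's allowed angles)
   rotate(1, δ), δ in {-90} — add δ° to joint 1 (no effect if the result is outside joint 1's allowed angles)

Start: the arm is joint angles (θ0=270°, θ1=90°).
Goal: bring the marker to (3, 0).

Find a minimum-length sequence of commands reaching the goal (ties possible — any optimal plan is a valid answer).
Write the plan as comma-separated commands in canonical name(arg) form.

begin: joint angles (θ0=270°, θ1=90°)
[1] after rotate(1, -90): joint angles (θ0=270°, θ1=0°)
[2] after rotate(1, -90): joint angles (θ0=270°, θ1=270°)
[3] after rotate(1, -90): joint angles (θ0=270°, θ1=180°)
[4] after rotate(0, -90): joint angles (θ0=180°, θ1=180°)
no 3-step plan works, so 4 is optimal.

rotate(1, -90), rotate(1, -90), rotate(1, -90), rotate(0, -90)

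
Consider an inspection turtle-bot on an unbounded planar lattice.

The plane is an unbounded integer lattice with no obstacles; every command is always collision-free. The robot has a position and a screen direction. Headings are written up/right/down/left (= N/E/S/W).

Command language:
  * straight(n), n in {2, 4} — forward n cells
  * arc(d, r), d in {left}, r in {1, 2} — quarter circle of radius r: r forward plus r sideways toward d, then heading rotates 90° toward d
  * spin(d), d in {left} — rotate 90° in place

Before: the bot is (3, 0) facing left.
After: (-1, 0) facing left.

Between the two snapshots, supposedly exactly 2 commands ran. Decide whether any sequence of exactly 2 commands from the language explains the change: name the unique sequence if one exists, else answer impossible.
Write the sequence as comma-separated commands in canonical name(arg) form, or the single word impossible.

key: heading stays W — no command in the sequence turns
from: (3, 0) facing left
1. straight(2) → (1, 0) facing left
2. straight(2) → (-1, 0) facing left
all 25 alternatives checked — unique.

straight(2), straight(2)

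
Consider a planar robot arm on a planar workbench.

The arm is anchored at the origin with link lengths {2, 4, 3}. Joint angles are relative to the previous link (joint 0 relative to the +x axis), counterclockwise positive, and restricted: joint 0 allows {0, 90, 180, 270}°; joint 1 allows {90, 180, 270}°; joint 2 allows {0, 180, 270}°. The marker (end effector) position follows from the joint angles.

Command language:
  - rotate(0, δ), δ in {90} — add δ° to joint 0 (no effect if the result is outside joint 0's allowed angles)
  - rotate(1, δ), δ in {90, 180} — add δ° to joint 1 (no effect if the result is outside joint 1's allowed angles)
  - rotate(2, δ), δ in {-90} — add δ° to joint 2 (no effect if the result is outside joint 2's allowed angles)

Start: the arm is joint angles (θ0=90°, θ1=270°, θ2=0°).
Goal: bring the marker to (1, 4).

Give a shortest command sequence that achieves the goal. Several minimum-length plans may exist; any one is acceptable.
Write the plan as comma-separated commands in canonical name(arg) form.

start: joint angles (θ0=90°, θ1=270°, θ2=0°)
step 1 (rotate(2, -90)): joint angles (θ0=90°, θ1=270°, θ2=270°)
step 2 (rotate(0, 90)): joint angles (θ0=180°, θ1=270°, θ2=270°)
minimal: 2 command(s), checked below 2.

rotate(2, -90), rotate(0, 90)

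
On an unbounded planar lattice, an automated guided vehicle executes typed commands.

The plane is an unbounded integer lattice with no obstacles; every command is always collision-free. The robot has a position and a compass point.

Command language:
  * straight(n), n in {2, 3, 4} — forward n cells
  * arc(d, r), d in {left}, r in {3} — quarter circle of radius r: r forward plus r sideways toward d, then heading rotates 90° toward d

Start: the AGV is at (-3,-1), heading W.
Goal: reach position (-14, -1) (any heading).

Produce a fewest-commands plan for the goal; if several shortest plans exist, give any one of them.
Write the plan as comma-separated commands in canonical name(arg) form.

t0: at (-3,-1), heading W
[1] after straight(4): at (-7,-1), heading W
[2] after straight(4): at (-11,-1), heading W
[3] after straight(3): at (-14,-1), heading W
shorter routes all fall short; 3 is best.

straight(4), straight(4), straight(3)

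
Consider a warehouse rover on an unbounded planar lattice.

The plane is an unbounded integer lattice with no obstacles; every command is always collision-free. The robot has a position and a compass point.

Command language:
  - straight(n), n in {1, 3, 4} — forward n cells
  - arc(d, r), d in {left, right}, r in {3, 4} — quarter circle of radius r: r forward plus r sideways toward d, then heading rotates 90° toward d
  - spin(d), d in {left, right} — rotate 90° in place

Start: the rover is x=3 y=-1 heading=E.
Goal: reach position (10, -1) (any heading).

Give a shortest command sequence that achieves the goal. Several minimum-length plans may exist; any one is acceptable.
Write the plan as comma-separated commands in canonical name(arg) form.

straight(4), straight(3)

begin: x=3 y=-1 heading=E
1. straight(4) → x=7 y=-1 heading=E
2. straight(3) → x=10 y=-1 heading=E
nothing shorter than 2 reaches the goal.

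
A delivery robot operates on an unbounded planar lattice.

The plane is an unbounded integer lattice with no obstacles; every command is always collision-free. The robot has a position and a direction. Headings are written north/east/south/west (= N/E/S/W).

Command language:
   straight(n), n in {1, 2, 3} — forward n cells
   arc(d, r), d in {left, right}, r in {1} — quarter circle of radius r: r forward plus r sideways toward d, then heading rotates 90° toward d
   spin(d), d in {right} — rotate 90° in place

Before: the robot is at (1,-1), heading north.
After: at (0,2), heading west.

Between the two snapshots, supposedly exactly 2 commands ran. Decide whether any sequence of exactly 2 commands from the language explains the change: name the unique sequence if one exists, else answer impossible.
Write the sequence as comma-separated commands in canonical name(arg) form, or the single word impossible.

key: cell and facing (now W) both changed — the 2 commands mix motion and turning
initial: at (1,-1), heading north
[1] after straight(2): at (1,1), heading north
[2] after arc(left, 1): at (0,2), heading west
no rival 2-sequence matches.

straight(2), arc(left, 1)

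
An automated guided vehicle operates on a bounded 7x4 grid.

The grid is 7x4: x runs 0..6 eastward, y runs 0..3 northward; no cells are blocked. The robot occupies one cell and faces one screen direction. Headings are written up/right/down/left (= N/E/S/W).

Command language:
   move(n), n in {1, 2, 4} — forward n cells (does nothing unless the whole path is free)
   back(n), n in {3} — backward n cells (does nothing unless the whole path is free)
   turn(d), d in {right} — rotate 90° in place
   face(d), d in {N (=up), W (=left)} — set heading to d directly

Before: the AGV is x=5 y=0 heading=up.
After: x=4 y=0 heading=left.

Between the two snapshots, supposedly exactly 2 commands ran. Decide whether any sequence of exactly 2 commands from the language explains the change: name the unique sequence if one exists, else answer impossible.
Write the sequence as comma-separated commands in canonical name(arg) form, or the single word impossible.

key: order matters: swapping face(W) and move(1) lands elsewhere
begin: x=5 y=0 heading=up
t=1 face(W) ⇒ x=5 y=0 heading=left
t=2 move(1) ⇒ x=4 y=0 heading=left
no other 2-command option fits: unique.

face(W), move(1)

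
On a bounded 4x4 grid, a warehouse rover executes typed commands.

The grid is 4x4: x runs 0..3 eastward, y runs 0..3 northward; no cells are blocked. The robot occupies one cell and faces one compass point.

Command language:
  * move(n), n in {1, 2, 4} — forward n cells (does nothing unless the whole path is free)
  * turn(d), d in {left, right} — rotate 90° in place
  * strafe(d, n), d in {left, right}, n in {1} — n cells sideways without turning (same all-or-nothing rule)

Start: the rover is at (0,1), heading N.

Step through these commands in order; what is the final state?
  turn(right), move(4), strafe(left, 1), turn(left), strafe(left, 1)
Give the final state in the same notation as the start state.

at (0,2), heading N

begin: at (0,1), heading N
[1] after turn(right): at (0,1), heading E
[2] after move(4): at (0,1), heading E
[3] after strafe(left, 1): at (0,2), heading E
[4] after turn(left): at (0,2), heading N
[5] after strafe(left, 1): at (0,2), heading N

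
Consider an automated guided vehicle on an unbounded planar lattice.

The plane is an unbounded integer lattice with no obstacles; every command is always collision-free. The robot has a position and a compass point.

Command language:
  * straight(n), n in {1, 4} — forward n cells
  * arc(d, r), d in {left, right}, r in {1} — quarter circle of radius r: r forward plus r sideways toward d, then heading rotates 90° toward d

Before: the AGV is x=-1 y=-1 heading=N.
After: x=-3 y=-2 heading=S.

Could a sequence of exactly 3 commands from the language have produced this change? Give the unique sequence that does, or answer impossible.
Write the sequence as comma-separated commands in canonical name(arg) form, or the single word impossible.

arc(left, 1), arc(left, 1), straight(1)

key: cell and facing (now S) both changed — the 3 commands mix motion and turning
begin: x=-1 y=-1 heading=N
[1] after arc(left, 1): x=-2 y=0 heading=W
[2] after arc(left, 1): x=-3 y=-1 heading=S
[3] after straight(1): x=-3 y=-2 heading=S
no rival 3-sequence matches.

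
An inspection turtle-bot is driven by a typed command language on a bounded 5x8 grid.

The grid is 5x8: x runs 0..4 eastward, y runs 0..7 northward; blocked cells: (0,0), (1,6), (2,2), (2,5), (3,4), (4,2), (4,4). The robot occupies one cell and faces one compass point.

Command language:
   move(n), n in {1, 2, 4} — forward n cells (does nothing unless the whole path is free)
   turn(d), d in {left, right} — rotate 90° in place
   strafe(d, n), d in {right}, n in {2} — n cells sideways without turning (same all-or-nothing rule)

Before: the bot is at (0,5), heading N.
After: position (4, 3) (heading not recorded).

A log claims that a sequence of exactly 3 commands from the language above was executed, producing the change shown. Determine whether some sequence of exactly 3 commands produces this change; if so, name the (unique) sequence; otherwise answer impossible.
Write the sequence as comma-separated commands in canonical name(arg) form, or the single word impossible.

turn(right), strafe(right, 2), move(4)

key: order matters: swapping turn(right) and move(4) lands elsewhere
start: at (0,5), heading N
1. turn(right) → at (0,5), heading E
2. strafe(right, 2) → at (0,3), heading E
3. move(4) → at (4,3), heading E
no other 3-command option fits: unique.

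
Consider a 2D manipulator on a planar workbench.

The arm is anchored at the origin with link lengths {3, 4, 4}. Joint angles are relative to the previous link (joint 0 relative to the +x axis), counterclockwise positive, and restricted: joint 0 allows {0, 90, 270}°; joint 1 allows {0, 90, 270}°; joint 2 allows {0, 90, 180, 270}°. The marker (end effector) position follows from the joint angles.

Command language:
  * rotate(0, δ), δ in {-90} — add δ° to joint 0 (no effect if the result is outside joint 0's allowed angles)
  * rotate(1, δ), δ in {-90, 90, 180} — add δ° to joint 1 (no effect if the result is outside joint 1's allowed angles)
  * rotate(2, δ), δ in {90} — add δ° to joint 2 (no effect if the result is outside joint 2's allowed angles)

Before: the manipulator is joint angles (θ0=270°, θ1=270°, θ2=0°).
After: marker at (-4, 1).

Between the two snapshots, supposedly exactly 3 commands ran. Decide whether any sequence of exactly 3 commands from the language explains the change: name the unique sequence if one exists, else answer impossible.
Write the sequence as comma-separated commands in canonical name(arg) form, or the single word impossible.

rotate(2, 90), rotate(2, 90), rotate(2, 90)

start: joint angles (θ0=270°, θ1=270°, θ2=0°)
1. rotate(2, 90) → joint angles (θ0=270°, θ1=270°, θ2=90°)
2. rotate(2, 90) → joint angles (θ0=270°, θ1=270°, θ2=180°)
3. rotate(2, 90) → joint angles (θ0=270°, θ1=270°, θ2=270°)
no other 3-command option fits: unique.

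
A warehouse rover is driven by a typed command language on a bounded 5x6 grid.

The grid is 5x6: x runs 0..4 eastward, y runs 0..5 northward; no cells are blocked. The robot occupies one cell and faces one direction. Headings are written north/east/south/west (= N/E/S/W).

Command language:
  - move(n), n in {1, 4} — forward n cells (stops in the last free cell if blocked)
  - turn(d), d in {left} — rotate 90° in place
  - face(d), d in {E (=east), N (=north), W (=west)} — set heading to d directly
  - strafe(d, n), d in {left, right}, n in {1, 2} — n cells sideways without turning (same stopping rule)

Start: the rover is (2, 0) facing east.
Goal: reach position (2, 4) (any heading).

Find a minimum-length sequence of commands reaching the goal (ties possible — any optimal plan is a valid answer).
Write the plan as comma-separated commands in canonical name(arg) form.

initial: (2, 0) facing east
[1] after turn(left): (2, 0) facing north
[2] after move(4): (2, 4) facing north
nothing shorter than 2 reaches the goal.

turn(left), move(4)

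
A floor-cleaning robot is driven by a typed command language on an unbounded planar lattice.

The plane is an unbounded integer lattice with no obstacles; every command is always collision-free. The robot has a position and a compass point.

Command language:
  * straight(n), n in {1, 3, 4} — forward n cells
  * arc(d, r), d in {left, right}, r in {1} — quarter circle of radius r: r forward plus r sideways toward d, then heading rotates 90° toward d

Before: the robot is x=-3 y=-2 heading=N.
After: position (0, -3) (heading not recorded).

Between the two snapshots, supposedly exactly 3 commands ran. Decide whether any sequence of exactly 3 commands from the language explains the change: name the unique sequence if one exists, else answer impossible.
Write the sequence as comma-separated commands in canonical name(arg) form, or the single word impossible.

arc(right, 1), arc(right, 1), arc(left, 1)

key: order matters: swapping arc(right, 1) and arc(left, 1) lands elsewhere
initial: x=-3 y=-2 heading=N
step 1 (arc(right, 1)): x=-2 y=-1 heading=E
step 2 (arc(right, 1)): x=-1 y=-2 heading=S
step 3 (arc(left, 1)): x=0 y=-3 heading=E
no other 3-command option fits: unique.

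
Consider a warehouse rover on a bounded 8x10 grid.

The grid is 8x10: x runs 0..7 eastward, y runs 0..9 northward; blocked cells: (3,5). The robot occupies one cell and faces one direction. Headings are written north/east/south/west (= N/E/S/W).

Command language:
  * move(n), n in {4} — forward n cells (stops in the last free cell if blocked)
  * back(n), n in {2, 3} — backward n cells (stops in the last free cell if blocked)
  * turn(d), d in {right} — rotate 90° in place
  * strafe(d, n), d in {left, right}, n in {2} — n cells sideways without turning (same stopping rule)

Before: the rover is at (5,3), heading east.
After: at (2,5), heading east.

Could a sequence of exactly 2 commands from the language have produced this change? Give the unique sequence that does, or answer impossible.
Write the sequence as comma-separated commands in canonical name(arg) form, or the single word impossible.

key: order matters: swapping back(3) and strafe(left, 2) lands elsewhere
from: at (5,3), heading east
1. back(3) → at (2,3), heading east
2. strafe(left, 2) → at (2,5), heading east
no other 2-command option fits: unique.

back(3), strafe(left, 2)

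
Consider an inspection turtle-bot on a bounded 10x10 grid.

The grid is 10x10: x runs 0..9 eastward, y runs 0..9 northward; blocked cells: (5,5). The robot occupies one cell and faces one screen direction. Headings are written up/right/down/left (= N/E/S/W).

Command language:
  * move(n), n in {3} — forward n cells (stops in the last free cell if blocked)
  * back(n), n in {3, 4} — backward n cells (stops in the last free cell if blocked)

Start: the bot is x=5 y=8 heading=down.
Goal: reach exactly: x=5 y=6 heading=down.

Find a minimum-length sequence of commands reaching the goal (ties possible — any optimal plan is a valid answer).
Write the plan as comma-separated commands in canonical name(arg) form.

move(3)

t0: x=5 y=8 heading=down
[1] after move(3): x=5 y=6 heading=down
shorter routes all fall short; 1 is best.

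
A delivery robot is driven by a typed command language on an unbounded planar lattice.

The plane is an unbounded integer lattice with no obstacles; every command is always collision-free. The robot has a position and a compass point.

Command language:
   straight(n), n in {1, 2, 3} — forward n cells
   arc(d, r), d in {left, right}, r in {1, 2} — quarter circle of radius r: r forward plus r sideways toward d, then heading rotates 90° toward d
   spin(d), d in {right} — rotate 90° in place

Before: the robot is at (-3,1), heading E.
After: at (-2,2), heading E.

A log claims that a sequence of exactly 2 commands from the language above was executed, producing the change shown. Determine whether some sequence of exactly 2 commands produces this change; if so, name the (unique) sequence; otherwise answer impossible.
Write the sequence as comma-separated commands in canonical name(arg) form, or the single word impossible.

key: still facing E at the end — net rotation zero over 2 steps
start: at (-3,1), heading E
[1] after arc(left, 1): at (-2,2), heading N
[2] after spin(right): at (-2,2), heading E
uniquely the one of 64 2-step routes that fits.

arc(left, 1), spin(right)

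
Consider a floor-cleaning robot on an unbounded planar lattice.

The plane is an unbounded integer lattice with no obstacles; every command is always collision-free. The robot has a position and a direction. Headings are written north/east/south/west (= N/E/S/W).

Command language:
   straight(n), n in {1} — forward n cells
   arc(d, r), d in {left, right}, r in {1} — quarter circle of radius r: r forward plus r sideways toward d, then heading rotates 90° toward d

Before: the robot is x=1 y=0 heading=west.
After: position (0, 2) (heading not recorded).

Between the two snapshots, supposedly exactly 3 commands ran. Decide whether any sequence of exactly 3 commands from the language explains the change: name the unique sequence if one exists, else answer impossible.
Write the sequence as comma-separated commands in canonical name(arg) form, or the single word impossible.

straight(1), arc(right, 1), arc(right, 1)

key: running arc(right, 1) before straight(1) would end elsewhere — order is forced
start: x=1 y=0 heading=west
t=1 straight(1) ⇒ x=0 y=0 heading=west
t=2 arc(right, 1) ⇒ x=-1 y=1 heading=north
t=3 arc(right, 1) ⇒ x=0 y=2 heading=east
no rival 3-sequence matches.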